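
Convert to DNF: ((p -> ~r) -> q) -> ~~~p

(~r & ~q) | ~p

((p -> ~r) -> q) -> ~~~p
= ~((p -> ~r) -> q) | ~~~p   (eliminate ->)
= ~(~(p -> ~r) | q) | ~~~p   (eliminate ->)
= ~(~(~p | ~r) | q) | ~~~p   (eliminate ->)
= (~~(~p | ~r) & ~q) | ~~~p   (De Morgan)
= ((~p | ~r) & ~q) | ~~~p   (double negation)
= ((~p | ~r) & ~q) | ~p   (double negation)
= (~p & ~q) | (~r & ~q) | ~p   (distribute & over |)
= (~r & ~q) | ~p   (simplify)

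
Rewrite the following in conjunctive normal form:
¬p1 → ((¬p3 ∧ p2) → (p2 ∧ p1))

p1 ∨ p3 ∨ ¬p2

¬p1 → ((¬p3 ∧ p2) → (p2 ∧ p1))
≡ ¬¬p1 ∨ ((¬p3 ∧ p2) → (p2 ∧ p1))   — eliminate →
≡ ¬¬p1 ∨ ¬(¬p3 ∧ p2) ∨ (p2 ∧ p1)   — eliminate →
≡ p1 ∨ ¬(¬p3 ∧ p2) ∨ (p2 ∧ p1)   — double negation
≡ p1 ∨ ¬¬p3 ∨ ¬p2 ∨ (p2 ∧ p1)   — De Morgan
≡ p1 ∨ p3 ∨ ¬p2 ∨ (p2 ∧ p1)   — double negation
≡ (p1 ∨ p3 ∨ ¬p2 ∨ p2) ∧ (p1 ∨ p3 ∨ ¬p2 ∨ p1)   — distribute ∨ over ∧
≡ p1 ∨ p3 ∨ ¬p2   — simplify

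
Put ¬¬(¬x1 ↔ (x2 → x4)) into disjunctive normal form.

(x1 ∧ x2 ∧ ¬x4) ∨ (¬x2 ∧ ¬x1) ∨ (x4 ∧ ¬x1)

¬¬(¬x1 ↔ (x2 → x4))
≡ ¬¬((¬x1 → (x2 → x4)) ∧ ((x2 → x4) → ¬x1))   — eliminate ↔
≡ ¬¬((¬¬x1 ∨ (x2 → x4)) ∧ ((x2 → x4) → ¬x1))   — eliminate →
≡ ¬¬((¬¬x1 ∨ ¬x2 ∨ x4) ∧ ((x2 → x4) → ¬x1))   — eliminate →
≡ ¬¬((¬¬x1 ∨ ¬x2 ∨ x4) ∧ (¬(x2 → x4) ∨ ¬x1))   — eliminate →
≡ ¬¬((¬¬x1 ∨ ¬x2 ∨ x4) ∧ (¬(¬x2 ∨ x4) ∨ ¬x1))   — eliminate →
≡ (¬¬x1 ∨ ¬x2 ∨ x4) ∧ (¬(¬x2 ∨ x4) ∨ ¬x1)   — double negation
≡ (x1 ∨ ¬x2 ∨ x4) ∧ (¬(¬x2 ∨ x4) ∨ ¬x1)   — double negation
≡ (x1 ∨ ¬x2 ∨ x4) ∧ ((¬¬x2 ∧ ¬x4) ∨ ¬x1)   — De Morgan
≡ (x1 ∨ ¬x2 ∨ x4) ∧ ((x2 ∧ ¬x4) ∨ ¬x1)   — double negation
≡ (x1 ∧ x2 ∧ ¬x4) ∨ (x1 ∧ ¬x1) ∨ (¬x2 ∧ x2 ∧ ¬x4) ∨ (¬x2 ∧ ¬x1) ∨ (x4 ∧ x2 ∧ ¬x4) ∨ (x4 ∧ ¬x1)   — distribute ∧ over ∨
≡ (x1 ∧ x2 ∧ ¬x4) ∨ (¬x2 ∧ ¬x1) ∨ (x4 ∧ ¬x1)   — simplify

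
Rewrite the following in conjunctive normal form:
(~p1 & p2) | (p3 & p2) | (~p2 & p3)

(~p1 | p3) & (p2 | p3)

(~p1 & p2) | (p3 & p2) | (~p2 & p3)
≡ (~p1 | p3 | ~p2) & (~p1 | p3 | p3) & (~p1 | p2 | ~p2) & (~p1 | p2 | p3) & (p2 | p3 | ~p2) & (p2 | p3 | p3) & (p2 | p2 | ~p2) & (p2 | p2 | p3)   (distribute | over &)
≡ (~p1 | p3) & (p2 | p3)   (simplify)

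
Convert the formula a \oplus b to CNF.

a \oplus b
≡ (a \lor b) \land \lnot (a \land b)   [expand \oplus]
≡ (a \lor b) \land (\lnot a \lor \lnot b)   [De Morgan]

(a \lor b) \land (\lnot a \lor \lnot b)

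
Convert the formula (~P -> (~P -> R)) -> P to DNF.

(~P & ~R) | P

(~P -> (~P -> R)) -> P
⇔ ~(~P -> (~P -> R)) | P
⇔ ~(~~P | (~P -> R)) | P
⇔ ~(~~P | ~~P | R) | P
⇔ (~~~P & ~~~P & ~R) | P
⇔ (~P & ~~~P & ~R) | P
⇔ (~P & ~P & ~R) | P
⇔ (~P & ~R) | P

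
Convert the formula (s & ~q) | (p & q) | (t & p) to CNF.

(s & ~q) | (p & q) | (t & p)
≡ (s | p | t) & (s | p | p) & (s | q | t) & (s | q | p) & (~q | p | t) & (~q | p | p) & (~q | q | t) & (~q | q | p)   [distribute | over &]
≡ (s | p) & (s | q | t) & (~q | p)   [simplify]

(s | p) & (s | q | t) & (~q | p)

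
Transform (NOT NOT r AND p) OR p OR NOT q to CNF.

(NOT NOT r AND p) OR p OR NOT q
≡ (r AND p) OR p OR NOT q
≡ (r OR p OR NOT q) AND (p OR p OR NOT q)
≡ p OR NOT q

p OR NOT q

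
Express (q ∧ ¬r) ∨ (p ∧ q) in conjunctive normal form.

(q ∧ ¬r) ∨ (p ∧ q)
⇔ (q ∨ p) ∧ (q ∨ q) ∧ (¬r ∨ p) ∧ (¬r ∨ q)   [distribute ∨ over ∧]
⇔ q ∧ (¬r ∨ p)   [simplify]

q ∧ (¬r ∨ p)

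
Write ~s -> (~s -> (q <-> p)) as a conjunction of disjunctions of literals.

~s -> (~s -> (q <-> p))
≡ ~~s | (~s -> (q <-> p))   [eliminate ->]
≡ ~~s | ~~s | (q <-> p)   [eliminate ->]
≡ ~~s | ~~s | ((q -> p) & (p -> q))   [eliminate <->]
≡ ~~s | ~~s | ((~q | p) & (p -> q))   [eliminate ->]
≡ ~~s | ~~s | ((~q | p) & (~p | q))   [eliminate ->]
≡ s | ~~s | ((~q | p) & (~p | q))   [double negation]
≡ s | s | ((~q | p) & (~p | q))   [double negation]
≡ (s | s | ~q | p) & (s | s | ~p | q)   [distribute | over &]
≡ (s | ~q | p) & (s | ~p | q)   [simplify]

(s | ~q | p) & (s | ~p | q)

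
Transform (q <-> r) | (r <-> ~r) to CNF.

(q <-> r) | (r <-> ~r)
⇔ ((q -> r) & (r -> q)) | (r <-> ~r)
⇔ ((~q | r) & (r -> q)) | (r <-> ~r)
⇔ ((~q | r) & (~r | q)) | (r <-> ~r)
⇔ ((~q | r) & (~r | q)) | ((r -> ~r) & (~r -> r))
⇔ ((~q | r) & (~r | q)) | ((~r | ~r) & (~r -> r))
⇔ ((~q | r) & (~r | q)) | ((~r | ~r) & (~~r | r))
⇔ ((~q | r) & (~r | q)) | ((~r | ~r) & (r | r))
⇔ (~q | r | ~r | ~r) & (~q | r | r | r) & (~r | q | ~r | ~r) & (~r | q | r | r)
⇔ (~q | r) & (~r | q)

(~q | r) & (~r | q)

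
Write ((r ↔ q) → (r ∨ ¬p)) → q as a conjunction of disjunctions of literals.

((r ↔ q) → (r ∨ ¬p)) → q
⇔ ¬((r ↔ q) → (r ∨ ¬p)) ∨ q
⇔ ¬(¬(r ↔ q) ∨ r ∨ ¬p) ∨ q
⇔ ¬(¬((r → q) ∧ (q → r)) ∨ r ∨ ¬p) ∨ q
⇔ ¬(¬((¬r ∨ q) ∧ (q → r)) ∨ r ∨ ¬p) ∨ q
⇔ ¬(¬((¬r ∨ q) ∧ (¬q ∨ r)) ∨ r ∨ ¬p) ∨ q
⇔ (¬¬((¬r ∨ q) ∧ (¬q ∨ r)) ∧ ¬r ∧ ¬¬p) ∨ q
⇔ ((¬r ∨ q) ∧ (¬q ∨ r) ∧ ¬r ∧ ¬¬p) ∨ q
⇔ ((¬r ∨ q) ∧ (¬q ∨ r) ∧ ¬r ∧ p) ∨ q
⇔ (¬r ∨ q ∨ q) ∧ (¬q ∨ r ∨ q) ∧ (¬r ∨ q) ∧ (p ∨ q)
⇔ (¬r ∨ q) ∧ (p ∨ q)

(¬r ∨ q) ∧ (p ∨ q)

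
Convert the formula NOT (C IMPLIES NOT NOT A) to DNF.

C AND NOT A

NOT (C IMPLIES NOT NOT A)
⇔ NOT (NOT C OR NOT NOT A)
⇔ NOT NOT C AND NOT NOT NOT A
⇔ C AND NOT NOT NOT A
⇔ C AND NOT A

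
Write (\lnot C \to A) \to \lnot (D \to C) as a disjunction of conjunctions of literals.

(\lnot C \to A) \to \lnot (D \to C)
≡ \lnot (\lnot C \to A) \lor \lnot (D \to C)   [eliminate \to]
≡ \lnot (\lnot \lnot C \lor A) \lor \lnot (D \to C)   [eliminate \to]
≡ \lnot (\lnot \lnot C \lor A) \lor \lnot (\lnot D \lor C)   [eliminate \to]
≡ (\lnot \lnot \lnot C \land \lnot A) \lor \lnot (\lnot D \lor C)   [De Morgan]
≡ (\lnot C \land \lnot A) \lor \lnot (\lnot D \lor C)   [double negation]
≡ (\lnot C \land \lnot A) \lor (\lnot \lnot D \land \lnot C)   [De Morgan]
≡ (\lnot C \land \lnot A) \lor (D \land \lnot C)   [double negation]

(\lnot C \land \lnot A) \lor (D \land \lnot C)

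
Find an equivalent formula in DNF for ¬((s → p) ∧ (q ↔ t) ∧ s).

¬((s → p) ∧ (q ↔ t) ∧ s)
≡ ¬((¬s ∨ p) ∧ (q ↔ t) ∧ s)   (eliminate →)
≡ ¬((¬s ∨ p) ∧ (q → t) ∧ (t → q) ∧ s)   (eliminate ↔)
≡ ¬((¬s ∨ p) ∧ (¬q ∨ t) ∧ (t → q) ∧ s)   (eliminate →)
≡ ¬((¬s ∨ p) ∧ (¬q ∨ t) ∧ (¬t ∨ q) ∧ s)   (eliminate →)
≡ ¬(¬s ∨ p) ∨ ¬(¬q ∨ t) ∨ ¬(¬t ∨ q) ∨ ¬s   (De Morgan)
≡ (¬¬s ∧ ¬p) ∨ ¬(¬q ∨ t) ∨ ¬(¬t ∨ q) ∨ ¬s   (De Morgan)
≡ (s ∧ ¬p) ∨ ¬(¬q ∨ t) ∨ ¬(¬t ∨ q) ∨ ¬s   (double negation)
≡ (s ∧ ¬p) ∨ (¬¬q ∧ ¬t) ∨ ¬(¬t ∨ q) ∨ ¬s   (De Morgan)
≡ (s ∧ ¬p) ∨ (q ∧ ¬t) ∨ ¬(¬t ∨ q) ∨ ¬s   (double negation)
≡ (s ∧ ¬p) ∨ (q ∧ ¬t) ∨ (¬¬t ∧ ¬q) ∨ ¬s   (De Morgan)
≡ (s ∧ ¬p) ∨ (q ∧ ¬t) ∨ (t ∧ ¬q) ∨ ¬s   (double negation)

(s ∧ ¬p) ∨ (q ∧ ¬t) ∨ (t ∧ ¬q) ∨ ¬s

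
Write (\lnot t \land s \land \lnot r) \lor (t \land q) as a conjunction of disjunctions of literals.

(\lnot t \lor q) \land (s \lor t) \land (s \lor q) \land (\lnot r \lor t) \land (\lnot r \lor q)

(\lnot t \land s \land \lnot r) \lor (t \land q)
≡ (\lnot t \lor t) \land (\lnot t \lor q) \land (s \lor t) \land (s \lor q) \land (\lnot r \lor t) \land (\lnot r \lor q)   (distribute \lor over \land)
≡ (\lnot t \lor q) \land (s \lor t) \land (s \lor q) \land (\lnot r \lor t) \land (\lnot r \lor q)   (simplify)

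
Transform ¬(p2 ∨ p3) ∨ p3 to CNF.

¬(p2 ∨ p3) ∨ p3
⇔ (¬p2 ∧ ¬p3) ∨ p3
⇔ (¬p2 ∨ p3) ∧ (¬p3 ∨ p3)
⇔ ¬p2 ∨ p3

¬p2 ∨ p3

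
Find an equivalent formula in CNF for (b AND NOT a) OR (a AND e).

(b OR a) AND (b OR e) AND (NOT a OR e)

(b AND NOT a) OR (a AND e)
= (b OR a) AND (b OR e) AND (NOT a OR a) AND (NOT a OR e)   [distribute OR over AND]
= (b OR a) AND (b OR e) AND (NOT a OR e)   [simplify]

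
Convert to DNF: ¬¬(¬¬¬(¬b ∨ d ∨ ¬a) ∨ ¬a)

¬¬(¬¬¬(¬b ∨ d ∨ ¬a) ∨ ¬a)
≡ ¬¬¬(¬b ∨ d ∨ ¬a) ∨ ¬a   — double negation
≡ ¬(¬b ∨ d ∨ ¬a) ∨ ¬a   — double negation
≡ (¬¬b ∧ ¬d ∧ ¬¬a) ∨ ¬a   — De Morgan
≡ (b ∧ ¬d ∧ ¬¬a) ∨ ¬a   — double negation
≡ (b ∧ ¬d ∧ a) ∨ ¬a   — double negation

(b ∧ ¬d ∧ a) ∨ ¬a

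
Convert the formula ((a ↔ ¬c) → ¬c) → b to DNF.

((a ↔ ¬c) → ¬c) → b
= ¬((a ↔ ¬c) → ¬c) ∨ b   [eliminate →]
= ¬(¬(a ↔ ¬c) ∨ ¬c) ∨ b   [eliminate →]
= ¬(¬((a → ¬c) ∧ (¬c → a)) ∨ ¬c) ∨ b   [eliminate ↔]
= ¬(¬((¬a ∨ ¬c) ∧ (¬c → a)) ∨ ¬c) ∨ b   [eliminate →]
= ¬(¬((¬a ∨ ¬c) ∧ (¬¬c ∨ a)) ∨ ¬c) ∨ b   [eliminate →]
= (¬¬((¬a ∨ ¬c) ∧ (¬¬c ∨ a)) ∧ ¬¬c) ∨ b   [De Morgan]
= ((¬a ∨ ¬c) ∧ (¬¬c ∨ a) ∧ ¬¬c) ∨ b   [double negation]
= ((¬a ∨ ¬c) ∧ (c ∨ a) ∧ ¬¬c) ∨ b   [double negation]
= ((¬a ∨ ¬c) ∧ (c ∨ a) ∧ c) ∨ b   [double negation]
= (¬a ∧ c ∧ c) ∨ (¬a ∧ a ∧ c) ∨ (¬c ∧ c ∧ c) ∨ (¬c ∧ a ∧ c) ∨ b   [distribute ∧ over ∨]
= (¬a ∧ c) ∨ b   [simplify]

(¬a ∧ c) ∨ b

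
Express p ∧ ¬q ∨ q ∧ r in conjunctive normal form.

(p ∨ q) ∧ (p ∨ r) ∧ (¬q ∨ r)

p ∧ ¬q ∨ q ∧ r
= (p ∨ q) ∧ (p ∨ r) ∧ (¬q ∨ q) ∧ (¬q ∨ r)   — distribute ∨ over ∧
= (p ∨ q) ∧ (p ∨ r) ∧ (¬q ∨ r)   — simplify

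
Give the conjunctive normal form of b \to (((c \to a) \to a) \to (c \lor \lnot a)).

b \to (((c \to a) \to a) \to (c \lor \lnot a))
= \lnot b \lor (((c \to a) \to a) \to (c \lor \lnot a))   — eliminate \to
= \lnot b \lor \lnot ((c \to a) \to a) \lor c \lor \lnot a   — eliminate \to
= \lnot b \lor \lnot (\lnot (c \to a) \lor a) \lor c \lor \lnot a   — eliminate \to
= \lnot b \lor \lnot (\lnot (\lnot c \lor a) \lor a) \lor c \lor \lnot a   — eliminate \to
= \lnot b \lor (\lnot \lnot (\lnot c \lor a) \land \lnot a) \lor c \lor \lnot a   — De Morgan
= \lnot b \lor ((\lnot c \lor a) \land \lnot a) \lor c \lor \lnot a   — double negation
= (\lnot b \lor \lnot c \lor a \lor c \lor \lnot a) \land (\lnot b \lor \lnot a \lor c \lor \lnot a)   — distribute \lor over \land
= \lnot b \lor \lnot a \lor c   — simplify

\lnot b \lor \lnot a \lor c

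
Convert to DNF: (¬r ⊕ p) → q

(r ∧ ¬p) ∨ (p ∧ ¬r) ∨ q

(¬r ⊕ p) → q
≡ ¬(¬r ⊕ p) ∨ q   (eliminate →)
≡ ¬((¬r ∧ ¬p) ∨ (¬¬r ∧ p)) ∨ q   (expand ⊕)
≡ (¬(¬r ∧ ¬p) ∧ ¬(¬¬r ∧ p)) ∨ q   (De Morgan)
≡ ((¬¬r ∨ ¬¬p) ∧ ¬(¬¬r ∧ p)) ∨ q   (De Morgan)
≡ ((r ∨ ¬¬p) ∧ ¬(¬¬r ∧ p)) ∨ q   (double negation)
≡ ((r ∨ p) ∧ ¬(¬¬r ∧ p)) ∨ q   (double negation)
≡ ((r ∨ p) ∧ (¬¬¬r ∨ ¬p)) ∨ q   (De Morgan)
≡ ((r ∨ p) ∧ (¬r ∨ ¬p)) ∨ q   (double negation)
≡ (r ∧ ¬r) ∨ (r ∧ ¬p) ∨ (p ∧ ¬r) ∨ (p ∧ ¬p) ∨ q   (distribute ∧ over ∨)
≡ (r ∧ ¬p) ∨ (p ∧ ¬r) ∨ q   (simplify)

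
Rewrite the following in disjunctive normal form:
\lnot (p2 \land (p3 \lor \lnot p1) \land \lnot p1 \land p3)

\lnot (p2 \land (p3 \lor \lnot p1) \land \lnot p1 \land p3)
= \lnot p2 \lor \lnot (p3 \lor \lnot p1) \lor \lnot \lnot p1 \lor \lnot p3
= \lnot p2 \lor (\lnot p3 \land \lnot \lnot p1) \lor \lnot \lnot p1 \lor \lnot p3
= \lnot p2 \lor (\lnot p3 \land p1) \lor \lnot \lnot p1 \lor \lnot p3
= \lnot p2 \lor (\lnot p3 \land p1) \lor p1 \lor \lnot p3
= \lnot p2 \lor p1 \lor \lnot p3

\lnot p2 \lor p1 \lor \lnot p3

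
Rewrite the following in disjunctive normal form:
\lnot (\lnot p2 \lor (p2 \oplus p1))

\lnot (\lnot p2 \lor (p2 \oplus p1))
= \lnot (\lnot p2 \lor (p2 \land \lnot p1) \lor (\lnot p2 \land p1))   [expand \oplus]
= \lnot \lnot p2 \land \lnot (p2 \land \lnot p1) \land \lnot (\lnot p2 \land p1)   [De Morgan]
= p2 \land \lnot (p2 \land \lnot p1) \land \lnot (\lnot p2 \land p1)   [double negation]
= p2 \land (\lnot p2 \lor \lnot \lnot p1) \land \lnot (\lnot p2 \land p1)   [De Morgan]
= p2 \land (\lnot p2 \lor p1) \land \lnot (\lnot p2 \land p1)   [double negation]
= p2 \land (\lnot p2 \lor p1) \land (\lnot \lnot p2 \lor \lnot p1)   [De Morgan]
= p2 \land (\lnot p2 \lor p1) \land (p2 \lor \lnot p1)   [double negation]
= (p2 \land \lnot p2 \land p2) \lor (p2 \land \lnot p2 \land \lnot p1) \lor (p2 \land p1 \land p2) \lor (p2 \land p1 \land \lnot p1)   [distribute \land over \lor]
= p2 \land p1   [simplify]

p2 \land p1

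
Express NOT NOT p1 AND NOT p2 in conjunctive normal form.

p1 AND NOT p2

NOT NOT p1 AND NOT p2
⇔ p1 AND NOT p2   [double negation]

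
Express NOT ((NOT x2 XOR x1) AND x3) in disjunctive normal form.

NOT ((NOT x2 XOR x1) AND x3)
⇔ NOT (((NOT x2 AND NOT x1) OR (NOT NOT x2 AND x1)) AND x3)   — expand XOR
⇔ NOT ((NOT x2 AND NOT x1) OR (NOT NOT x2 AND x1)) OR NOT x3   — De Morgan
⇔ (NOT (NOT x2 AND NOT x1) AND NOT (NOT NOT x2 AND x1)) OR NOT x3   — De Morgan
⇔ ((NOT NOT x2 OR NOT NOT x1) AND NOT (NOT NOT x2 AND x1)) OR NOT x3   — De Morgan
⇔ ((x2 OR NOT NOT x1) AND NOT (NOT NOT x2 AND x1)) OR NOT x3   — double negation
⇔ ((x2 OR x1) AND NOT (NOT NOT x2 AND x1)) OR NOT x3   — double negation
⇔ ((x2 OR x1) AND (NOT NOT NOT x2 OR NOT x1)) OR NOT x3   — De Morgan
⇔ ((x2 OR x1) AND (NOT x2 OR NOT x1)) OR NOT x3   — double negation
⇔ (x2 AND NOT x2) OR (x2 AND NOT x1) OR (x1 AND NOT x2) OR (x1 AND NOT x1) OR NOT x3   — distribute AND over OR
⇔ (x2 AND NOT x1) OR (x1 AND NOT x2) OR NOT x3   — simplify

(x2 AND NOT x1) OR (x1 AND NOT x2) OR NOT x3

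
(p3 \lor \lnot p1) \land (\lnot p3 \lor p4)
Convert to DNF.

(p3 \land p4) \lor (\lnot p1 \land \lnot p3) \lor (\lnot p1 \land p4)

(p3 \lor \lnot p1) \land (\lnot p3 \lor p4)
≡ (p3 \land \lnot p3) \lor (p3 \land p4) \lor (\lnot p1 \land \lnot p3) \lor (\lnot p1 \land p4)
≡ (p3 \land p4) \lor (\lnot p1 \land \lnot p3) \lor (\lnot p1 \land p4)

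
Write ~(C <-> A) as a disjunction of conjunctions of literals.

~(C <-> A)
= ~((C -> A) & (A -> C))   [eliminate <->]
= ~((~C | A) & (A -> C))   [eliminate ->]
= ~((~C | A) & (~A | C))   [eliminate ->]
= ~(~C | A) | ~(~A | C)   [De Morgan]
= (~~C & ~A) | ~(~A | C)   [De Morgan]
= (C & ~A) | ~(~A | C)   [double negation]
= (C & ~A) | (~~A & ~C)   [De Morgan]
= (C & ~A) | (A & ~C)   [double negation]

(C & ~A) | (A & ~C)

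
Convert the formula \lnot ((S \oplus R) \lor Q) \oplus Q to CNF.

\lnot ((S \oplus R) \lor Q) \oplus Q
= (\lnot ((S \oplus R) \lor Q) \lor Q) \land \lnot (\lnot ((S \oplus R) \lor Q) \land Q)
= (\lnot (((S \lor R) \land \lnot (S \land R)) \lor Q) \lor Q) \land \lnot (\lnot ((S \oplus R) \lor Q) \land Q)
= (\lnot (((S \lor R) \land \lnot (S \land R)) \lor Q) \lor Q) \land \lnot (\lnot (((S \lor R) \land \lnot (S \land R)) \lor Q) \land Q)
= ((\lnot ((S \lor R) \land \lnot (S \land R)) \land \lnot Q) \lor Q) \land \lnot (\lnot (((S \lor R) \land \lnot (S \land R)) \lor Q) \land Q)
= (((\lnot (S \lor R) \lor \lnot \lnot (S \land R)) \land \lnot Q) \lor Q) \land \lnot (\lnot (((S \lor R) \land \lnot (S \land R)) \lor Q) \land Q)
= ((((\lnot S \land \lnot R) \lor \lnot \lnot (S \land R)) \land \lnot Q) \lor Q) \land \lnot (\lnot (((S \lor R) \land \lnot (S \land R)) \lor Q) \land Q)
= ((((\lnot S \land \lnot R) \lor (S \land R)) \land \lnot Q) \lor Q) \land \lnot (\lnot (((S \lor R) \land \lnot (S \land R)) \lor Q) \land Q)
= ((((\lnot S \land \lnot R) \lor (S \land R)) \land \lnot Q) \lor Q) \land (\lnot \lnot (((S \lor R) \land \lnot (S \land R)) \lor Q) \lor \lnot Q)
= ((((\lnot S \land \lnot R) \lor (S \land R)) \land \lnot Q) \lor Q) \land (((S \lor R) \land \lnot (S \land R)) \lor Q \lor \lnot Q)
= ((((\lnot S \land \lnot R) \lor (S \land R)) \land \lnot Q) \lor Q) \land (((S \lor R) \land (\lnot S \lor \lnot R)) \lor Q \lor \lnot Q)
= (\lnot S \lor S \lor Q) \land (\lnot S \lor R \lor Q) \land (\lnot R \lor S \lor Q) \land (\lnot R \lor R \lor Q) \land (\lnot Q \lor Q) \land (S \lor R \lor Q \lor \lnot Q) \land (\lnot S \lor \lnot R \lor Q \lor \lnot Q)
= (\lnot S \lor R \lor Q) \land (\lnot R \lor S \lor Q)

(\lnot S \lor R \lor Q) \land (\lnot R \lor S \lor Q)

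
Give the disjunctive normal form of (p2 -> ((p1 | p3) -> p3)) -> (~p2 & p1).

(p2 & p1 & ~p3) | (~p2 & p1)

(p2 -> ((p1 | p3) -> p3)) -> (~p2 & p1)
= ~(p2 -> ((p1 | p3) -> p3)) | (~p2 & p1)   (eliminate ->)
= ~(~p2 | ((p1 | p3) -> p3)) | (~p2 & p1)   (eliminate ->)
= ~(~p2 | ~(p1 | p3) | p3) | (~p2 & p1)   (eliminate ->)
= (~~p2 & ~~(p1 | p3) & ~p3) | (~p2 & p1)   (De Morgan)
= (p2 & ~~(p1 | p3) & ~p3) | (~p2 & p1)   (double negation)
= (p2 & (p1 | p3) & ~p3) | (~p2 & p1)   (double negation)
= (p2 & p1 & ~p3) | (p2 & p3 & ~p3) | (~p2 & p1)   (distribute & over |)
= (p2 & p1 & ~p3) | (~p2 & p1)   (simplify)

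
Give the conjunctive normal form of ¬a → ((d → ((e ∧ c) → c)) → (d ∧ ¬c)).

(a ∨ d) ∧ (a ∨ ¬c)

¬a → ((d → ((e ∧ c) → c)) → (d ∧ ¬c))
= ¬¬a ∨ ((d → ((e ∧ c) → c)) → (d ∧ ¬c))   — eliminate →
= ¬¬a ∨ ¬(d → ((e ∧ c) → c)) ∨ (d ∧ ¬c)   — eliminate →
= ¬¬a ∨ ¬(¬d ∨ ((e ∧ c) → c)) ∨ (d ∧ ¬c)   — eliminate →
= ¬¬a ∨ ¬(¬d ∨ ¬(e ∧ c) ∨ c) ∨ (d ∧ ¬c)   — eliminate →
= a ∨ ¬(¬d ∨ ¬(e ∧ c) ∨ c) ∨ (d ∧ ¬c)   — double negation
= a ∨ (¬¬d ∧ ¬¬(e ∧ c) ∧ ¬c) ∨ (d ∧ ¬c)   — De Morgan
= a ∨ (d ∧ ¬¬(e ∧ c) ∧ ¬c) ∨ (d ∧ ¬c)   — double negation
= a ∨ (d ∧ e ∧ c ∧ ¬c) ∨ (d ∧ ¬c)   — double negation
= (a ∨ d ∨ d) ∧ (a ∨ d ∨ ¬c) ∧ (a ∨ e ∨ d) ∧ (a ∨ e ∨ ¬c) ∧ (a ∨ c ∨ d) ∧ (a ∨ c ∨ ¬c) ∧ (a ∨ ¬c ∨ d) ∧ (a ∨ ¬c ∨ ¬c)   — distribute ∨ over ∧
= (a ∨ d) ∧ (a ∨ ¬c)   — simplify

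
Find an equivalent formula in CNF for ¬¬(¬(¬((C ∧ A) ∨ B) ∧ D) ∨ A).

A ∨ B ∨ ¬D

¬¬(¬(¬((C ∧ A) ∨ B) ∧ D) ∨ A)
= ¬(¬((C ∧ A) ∨ B) ∧ D) ∨ A   (double negation)
= ¬¬((C ∧ A) ∨ B) ∨ ¬D ∨ A   (De Morgan)
= (C ∧ A) ∨ B ∨ ¬D ∨ A   (double negation)
= (C ∨ B ∨ ¬D ∨ A) ∧ (A ∨ B ∨ ¬D ∨ A)   (distribute ∨ over ∧)
= A ∨ B ∨ ¬D   (simplify)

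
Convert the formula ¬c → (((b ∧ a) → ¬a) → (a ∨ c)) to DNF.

c ∨ a

¬c → (((b ∧ a) → ¬a) → (a ∨ c))
= ¬¬c ∨ (((b ∧ a) → ¬a) → (a ∨ c))   (eliminate →)
= ¬¬c ∨ ¬((b ∧ a) → ¬a) ∨ a ∨ c   (eliminate →)
= ¬¬c ∨ ¬(¬(b ∧ a) ∨ ¬a) ∨ a ∨ c   (eliminate →)
= c ∨ ¬(¬(b ∧ a) ∨ ¬a) ∨ a ∨ c   (double negation)
= c ∨ (¬¬(b ∧ a) ∧ ¬¬a) ∨ a ∨ c   (De Morgan)
= c ∨ (b ∧ a ∧ ¬¬a) ∨ a ∨ c   (double negation)
= c ∨ (b ∧ a ∧ a) ∨ a ∨ c   (double negation)
= c ∨ a   (simplify)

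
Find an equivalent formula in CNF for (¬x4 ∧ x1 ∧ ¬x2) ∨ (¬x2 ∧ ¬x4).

(¬x4 ∧ x1 ∧ ¬x2) ∨ (¬x2 ∧ ¬x4)
≡ (¬x4 ∨ ¬x2) ∧ (¬x4 ∨ ¬x4) ∧ (x1 ∨ ¬x2) ∧ (x1 ∨ ¬x4) ∧ (¬x2 ∨ ¬x2) ∧ (¬x2 ∨ ¬x4)   [distribute ∨ over ∧]
≡ ¬x4 ∧ ¬x2   [simplify]

¬x4 ∧ ¬x2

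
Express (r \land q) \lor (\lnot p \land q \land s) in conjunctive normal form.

(r \lor \lnot p) \land (r \lor s) \land q

(r \land q) \lor (\lnot p \land q \land s)
⇔ (r \lor \lnot p) \land (r \lor q) \land (r \lor s) \land (q \lor \lnot p) \land (q \lor q) \land (q \lor s)   — distribute \lor over \land
⇔ (r \lor \lnot p) \land (r \lor s) \land q   — simplify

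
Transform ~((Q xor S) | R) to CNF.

~((Q xor S) | R)
≡ ~(((Q | S) & ~(Q & S)) | R)   — expand xor
≡ ~((Q | S) & ~(Q & S)) & ~R   — De Morgan
≡ (~(Q | S) | ~~(Q & S)) & ~R   — De Morgan
≡ ((~Q & ~S) | ~~(Q & S)) & ~R   — De Morgan
≡ ((~Q & ~S) | (Q & S)) & ~R   — double negation
≡ (~Q | Q) & (~Q | S) & (~S | Q) & (~S | S) & ~R   — distribute | over &
≡ (~Q | S) & (~S | Q) & ~R   — simplify

(~Q | S) & (~S | Q) & ~R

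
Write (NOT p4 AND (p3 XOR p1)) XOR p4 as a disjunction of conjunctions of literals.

(NOT p4 AND p3 AND NOT p1) OR (NOT p4 AND NOT p3 AND p1) OR p4

(NOT p4 AND (p3 XOR p1)) XOR p4
= (NOT p4 AND (p3 XOR p1) AND NOT p4) OR (NOT (NOT p4 AND (p3 XOR p1)) AND p4)   [expand XOR]
= (NOT p4 AND ((p3 AND NOT p1) OR (NOT p3 AND p1)) AND NOT p4) OR (NOT (NOT p4 AND (p3 XOR p1)) AND p4)   [expand XOR]
= (NOT p4 AND ((p3 AND NOT p1) OR (NOT p3 AND p1)) AND NOT p4) OR (NOT (NOT p4 AND ((p3 AND NOT p1) OR (NOT p3 AND p1))) AND p4)   [expand XOR]
= (NOT p4 AND ((p3 AND NOT p1) OR (NOT p3 AND p1)) AND NOT p4) OR ((NOT NOT p4 OR NOT ((p3 AND NOT p1) OR (NOT p3 AND p1))) AND p4)   [De Morgan]
= (NOT p4 AND ((p3 AND NOT p1) OR (NOT p3 AND p1)) AND NOT p4) OR ((p4 OR NOT ((p3 AND NOT p1) OR (NOT p3 AND p1))) AND p4)   [double negation]
= (NOT p4 AND ((p3 AND NOT p1) OR (NOT p3 AND p1)) AND NOT p4) OR ((p4 OR (NOT (p3 AND NOT p1) AND NOT (NOT p3 AND p1))) AND p4)   [De Morgan]
= (NOT p4 AND ((p3 AND NOT p1) OR (NOT p3 AND p1)) AND NOT p4) OR ((p4 OR ((NOT p3 OR NOT NOT p1) AND NOT (NOT p3 AND p1))) AND p4)   [De Morgan]
= (NOT p4 AND ((p3 AND NOT p1) OR (NOT p3 AND p1)) AND NOT p4) OR ((p4 OR ((NOT p3 OR p1) AND NOT (NOT p3 AND p1))) AND p4)   [double negation]
= (NOT p4 AND ((p3 AND NOT p1) OR (NOT p3 AND p1)) AND NOT p4) OR ((p4 OR ((NOT p3 OR p1) AND (NOT NOT p3 OR NOT p1))) AND p4)   [De Morgan]
= (NOT p4 AND ((p3 AND NOT p1) OR (NOT p3 AND p1)) AND NOT p4) OR ((p4 OR ((NOT p3 OR p1) AND (p3 OR NOT p1))) AND p4)   [double negation]
= (NOT p4 AND p3 AND NOT p1 AND NOT p4) OR (NOT p4 AND NOT p3 AND p1 AND NOT p4) OR (p4 AND p4) OR (NOT p3 AND p3 AND p4) OR (NOT p3 AND NOT p1 AND p4) OR (p1 AND p3 AND p4) OR (p1 AND NOT p1 AND p4)   [distribute AND over OR]
= (NOT p4 AND p3 AND NOT p1) OR (NOT p4 AND NOT p3 AND p1) OR p4   [simplify]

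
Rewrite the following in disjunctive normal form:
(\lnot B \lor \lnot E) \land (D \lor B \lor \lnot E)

(\lnot B \lor \lnot E) \land (D \lor B \lor \lnot E)
≡ (\lnot B \land D) \lor (\lnot B \land B) \lor (\lnot B \land \lnot E) \lor (\lnot E \land D) \lor (\lnot E \land B) \lor (\lnot E \land \lnot E)   (distribute \land over \lor)
≡ (\lnot B \land D) \lor \lnot E   (simplify)

(\lnot B \land D) \lor \lnot E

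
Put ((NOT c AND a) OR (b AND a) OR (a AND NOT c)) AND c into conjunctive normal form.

(NOT c OR b) AND a AND c

((NOT c AND a) OR (b AND a) OR (a AND NOT c)) AND c
= (NOT c OR b OR a) AND (NOT c OR b OR NOT c) AND (NOT c OR a OR a) AND (NOT c OR a OR NOT c) AND (a OR b OR a) AND (a OR b OR NOT c) AND (a OR a OR a) AND (a OR a OR NOT c) AND c   [distribute OR over AND]
= (NOT c OR b) AND a AND c   [simplify]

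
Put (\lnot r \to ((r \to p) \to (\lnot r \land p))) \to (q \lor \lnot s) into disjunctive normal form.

(\lnot r \land \lnot p) \lor q \lor \lnot s

(\lnot r \to ((r \to p) \to (\lnot r \land p))) \to (q \lor \lnot s)
⇔ \lnot (\lnot r \to ((r \to p) \to (\lnot r \land p))) \lor q \lor \lnot s   — eliminate \to
⇔ \lnot (\lnot \lnot r \lor ((r \to p) \to (\lnot r \land p))) \lor q \lor \lnot s   — eliminate \to
⇔ \lnot (\lnot \lnot r \lor \lnot (r \to p) \lor (\lnot r \land p)) \lor q \lor \lnot s   — eliminate \to
⇔ \lnot (\lnot \lnot r \lor \lnot (\lnot r \lor p) \lor (\lnot r \land p)) \lor q \lor \lnot s   — eliminate \to
⇔ (\lnot \lnot \lnot r \land \lnot \lnot (\lnot r \lor p) \land \lnot (\lnot r \land p)) \lor q \lor \lnot s   — De Morgan
⇔ (\lnot r \land \lnot \lnot (\lnot r \lor p) \land \lnot (\lnot r \land p)) \lor q \lor \lnot s   — double negation
⇔ (\lnot r \land (\lnot r \lor p) \land \lnot (\lnot r \land p)) \lor q \lor \lnot s   — double negation
⇔ (\lnot r \land (\lnot r \lor p) \land (\lnot \lnot r \lor \lnot p)) \lor q \lor \lnot s   — De Morgan
⇔ (\lnot r \land (\lnot r \lor p) \land (r \lor \lnot p)) \lor q \lor \lnot s   — double negation
⇔ (\lnot r \land \lnot r \land r) \lor (\lnot r \land \lnot r \land \lnot p) \lor (\lnot r \land p \land r) \lor (\lnot r \land p \land \lnot p) \lor q \lor \lnot s   — distribute \land over \lor
⇔ (\lnot r \land \lnot p) \lor q \lor \lnot s   — simplify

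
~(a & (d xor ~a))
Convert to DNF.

~a | (~d & a)

~(a & (d xor ~a))
= ~(a & ((d & ~~a) | (~d & ~a)))   (expand xor)
= ~a | ~((d & ~~a) | (~d & ~a))   (De Morgan)
= ~a | (~(d & ~~a) & ~(~d & ~a))   (De Morgan)
= ~a | ((~d | ~~~a) & ~(~d & ~a))   (De Morgan)
= ~a | ((~d | ~a) & ~(~d & ~a))   (double negation)
= ~a | ((~d | ~a) & (~~d | ~~a))   (De Morgan)
= ~a | ((~d | ~a) & (d | ~~a))   (double negation)
= ~a | ((~d | ~a) & (d | a))   (double negation)
= ~a | (~d & d) | (~d & a) | (~a & d) | (~a & a)   (distribute & over |)
= ~a | (~d & a)   (simplify)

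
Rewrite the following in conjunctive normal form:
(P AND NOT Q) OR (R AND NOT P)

(P OR R) AND (NOT Q OR R) AND (NOT Q OR NOT P)

(P AND NOT Q) OR (R AND NOT P)
≡ (P OR R) AND (P OR NOT P) AND (NOT Q OR R) AND (NOT Q OR NOT P)   [distribute OR over AND]
≡ (P OR R) AND (NOT Q OR R) AND (NOT Q OR NOT P)   [simplify]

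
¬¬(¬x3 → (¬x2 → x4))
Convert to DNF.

x3 ∨ x2 ∨ x4

¬¬(¬x3 → (¬x2 → x4))
= ¬¬(¬¬x3 ∨ (¬x2 → x4))   (eliminate →)
= ¬¬(¬¬x3 ∨ ¬¬x2 ∨ x4)   (eliminate →)
= ¬¬x3 ∨ ¬¬x2 ∨ x4   (double negation)
= x3 ∨ ¬¬x2 ∨ x4   (double negation)
= x3 ∨ x2 ∨ x4   (double negation)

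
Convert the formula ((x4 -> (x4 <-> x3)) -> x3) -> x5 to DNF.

((x4 -> (x4 <-> x3)) -> x3) -> x5
≡ ~((x4 -> (x4 <-> x3)) -> x3) | x5
≡ ~(~(x4 -> (x4 <-> x3)) | x3) | x5
≡ ~(~(~x4 | (x4 <-> x3)) | x3) | x5
≡ ~(~(~x4 | ((x4 -> x3) & (x3 -> x4))) | x3) | x5
≡ ~(~(~x4 | ((~x4 | x3) & (x3 -> x4))) | x3) | x5
≡ ~(~(~x4 | ((~x4 | x3) & (~x3 | x4))) | x3) | x5
≡ (~~(~x4 | ((~x4 | x3) & (~x3 | x4))) & ~x3) | x5
≡ ((~x4 | ((~x4 | x3) & (~x3 | x4))) & ~x3) | x5
≡ (~x4 & ~x3) | (~x4 & ~x3 & ~x3) | (~x4 & x4 & ~x3) | (x3 & ~x3 & ~x3) | (x3 & x4 & ~x3) | x5
≡ (~x4 & ~x3) | x5

(~x4 & ~x3) | x5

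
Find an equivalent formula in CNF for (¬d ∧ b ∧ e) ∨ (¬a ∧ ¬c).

(¬d ∧ b ∧ e) ∨ (¬a ∧ ¬c)
≡ (¬d ∨ ¬a) ∧ (¬d ∨ ¬c) ∧ (b ∨ ¬a) ∧ (b ∨ ¬c) ∧ (e ∨ ¬a) ∧ (e ∨ ¬c)   [distribute ∨ over ∧]

(¬d ∨ ¬a) ∧ (¬d ∨ ¬c) ∧ (b ∨ ¬a) ∧ (b ∨ ¬c) ∧ (e ∨ ¬a) ∧ (e ∨ ¬c)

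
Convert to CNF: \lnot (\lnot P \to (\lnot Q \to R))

\lnot (\lnot P \to (\lnot Q \to R))
⇔ \lnot (\lnot \lnot P \lor (\lnot Q \to R))
⇔ \lnot (\lnot \lnot P \lor \lnot \lnot Q \lor R)
⇔ \lnot \lnot \lnot P \land \lnot \lnot \lnot Q \land \lnot R
⇔ \lnot P \land \lnot \lnot \lnot Q \land \lnot R
⇔ \lnot P \land \lnot Q \land \lnot R

\lnot P \land \lnot Q \land \lnot R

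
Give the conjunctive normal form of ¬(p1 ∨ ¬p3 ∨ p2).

¬p1 ∧ p3 ∧ ¬p2

¬(p1 ∨ ¬p3 ∨ p2)
⇔ ¬p1 ∧ ¬¬p3 ∧ ¬p2
⇔ ¬p1 ∧ p3 ∧ ¬p2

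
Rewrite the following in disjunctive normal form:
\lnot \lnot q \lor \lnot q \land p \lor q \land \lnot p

\lnot \lnot q \lor \lnot q \land p \lor q \land \lnot p
≡ q \lor \lnot q \land p \lor q \land \lnot p   — double negation
≡ q \lor \lnot q \land p   — simplify

q \lor \lnot q \land p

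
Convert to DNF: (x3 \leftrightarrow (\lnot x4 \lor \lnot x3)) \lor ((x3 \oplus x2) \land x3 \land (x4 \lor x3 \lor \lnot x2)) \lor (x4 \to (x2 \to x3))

(x3 \leftrightarrow (\lnot x4 \lor \lnot x3)) \lor ((x3 \oplus x2) \land x3 \land (x4 \lor x3 \lor \lnot x2)) \lor (x4 \to (x2 \to x3))
≡ ((x3 \to (\lnot x4 \lor \lnot x3)) \land ((\lnot x4 \lor \lnot x3) \to x3)) \lor ((x3 \oplus x2) \land x3 \land (x4 \lor x3 \lor \lnot x2)) \lor (x4 \to (x2 \to x3))   (eliminate \leftrightarrow)
≡ ((\lnot x3 \lor \lnot x4 \lor \lnot x3) \land ((\lnot x4 \lor \lnot x3) \to x3)) \lor ((x3 \oplus x2) \land x3 \land (x4 \lor x3 \lor \lnot x2)) \lor (x4 \to (x2 \to x3))   (eliminate \to)
≡ ((\lnot x3 \lor \lnot x4 \lor \lnot x3) \land (\lnot (\lnot x4 \lor \lnot x3) \lor x3)) \lor ((x3 \oplus x2) \land x3 \land (x4 \lor x3 \lor \lnot x2)) \lor (x4 \to (x2 \to x3))   (eliminate \to)
≡ ((\lnot x3 \lor \lnot x4 \lor \lnot x3) \land (\lnot (\lnot x4 \lor \lnot x3) \lor x3)) \lor (((x3 \land \lnot x2) \lor (\lnot x3 \land x2)) \land x3 \land (x4 \lor x3 \lor \lnot x2)) \lor (x4 \to (x2 \to x3))   (expand \oplus)
≡ ((\lnot x3 \lor \lnot x4 \lor \lnot x3) \land (\lnot (\lnot x4 \lor \lnot x3) \lor x3)) \lor (((x3 \land \lnot x2) \lor (\lnot x3 \land x2)) \land x3 \land (x4 \lor x3 \lor \lnot x2)) \lor \lnot x4 \lor (x2 \to x3)   (eliminate \to)
≡ ((\lnot x3 \lor \lnot x4 \lor \lnot x3) \land (\lnot (\lnot x4 \lor \lnot x3) \lor x3)) \lor (((x3 \land \lnot x2) \lor (\lnot x3 \land x2)) \land x3 \land (x4 \lor x3 \lor \lnot x2)) \lor \lnot x4 \lor \lnot x2 \lor x3   (eliminate \to)
≡ ((\lnot x3 \lor \lnot x4 \lor \lnot x3) \land ((\lnot \lnot x4 \land \lnot \lnot x3) \lor x3)) \lor (((x3 \land \lnot x2) \lor (\lnot x3 \land x2)) \land x3 \land (x4 \lor x3 \lor \lnot x2)) \lor \lnot x4 \lor \lnot x2 \lor x3   (De Morgan)
≡ ((\lnot x3 \lor \lnot x4 \lor \lnot x3) \land ((x4 \land \lnot \lnot x3) \lor x3)) \lor (((x3 \land \lnot x2) \lor (\lnot x3 \land x2)) \land x3 \land (x4 \lor x3 \lor \lnot x2)) \lor \lnot x4 \lor \lnot x2 \lor x3   (double negation)
≡ ((\lnot x3 \lor \lnot x4 \lor \lnot x3) \land ((x4 \land x3) \lor x3)) \lor (((x3 \land \lnot x2) \lor (\lnot x3 \land x2)) \land x3 \land (x4 \lor x3 \lor \lnot x2)) \lor \lnot x4 \lor \lnot x2 \lor x3   (double negation)
≡ (\lnot x3 \land x4 \land x3) \lor (\lnot x3 \land x3) \lor (\lnot x4 \land x4 \land x3) \lor (\lnot x4 \land x3) \lor (\lnot x3 \land x4 \land x3) \lor (\lnot x3 \land x3) \lor (x3 \land \lnot x2 \land x3 \land x4) \lor (x3 \land \lnot x2 \land x3 \land x3) \lor (x3 \land \lnot x2 \land x3 \land \lnot x2) \lor (\lnot x3 \land x2 \land x3 \land x4) \lor (\lnot x3 \land x2 \land x3 \land x3) \lor (\lnot x3 \land x2 \land x3 \land \lnot x2) \lor \lnot x4 \lor \lnot x2 \lor x3   (distribute \land over \lor)
≡ \lnot x4 \lor \lnot x2 \lor x3   (simplify)

\lnot x4 \lor \lnot x2 \lor x3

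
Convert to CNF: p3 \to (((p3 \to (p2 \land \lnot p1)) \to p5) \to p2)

p3 \to (((p3 \to (p2 \land \lnot p1)) \to p5) \to p2)
≡ \lnot p3 \lor (((p3 \to (p2 \land \lnot p1)) \to p5) \to p2)   [eliminate \to]
≡ \lnot p3 \lor \lnot ((p3 \to (p2 \land \lnot p1)) \to p5) \lor p2   [eliminate \to]
≡ \lnot p3 \lor \lnot (\lnot (p3 \to (p2 \land \lnot p1)) \lor p5) \lor p2   [eliminate \to]
≡ \lnot p3 \lor \lnot (\lnot (\lnot p3 \lor (p2 \land \lnot p1)) \lor p5) \lor p2   [eliminate \to]
≡ \lnot p3 \lor (\lnot \lnot (\lnot p3 \lor (p2 \land \lnot p1)) \land \lnot p5) \lor p2   [De Morgan]
≡ \lnot p3 \lor ((\lnot p3 \lor (p2 \land \lnot p1)) \land \lnot p5) \lor p2   [double negation]
≡ (\lnot p3 \lor \lnot p3 \lor p2 \lor p2) \land (\lnot p3 \lor \lnot p3 \lor \lnot p1 \lor p2) \land (\lnot p3 \lor \lnot p5 \lor p2)   [distribute \lor over \land]
≡ \lnot p3 \lor p2   [simplify]

\lnot p3 \lor p2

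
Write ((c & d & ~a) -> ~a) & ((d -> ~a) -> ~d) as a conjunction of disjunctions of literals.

((c & d & ~a) -> ~a) & ((d -> ~a) -> ~d)
≡ (~(c & d & ~a) | ~a) & ((d -> ~a) -> ~d)   [eliminate ->]
≡ (~(c & d & ~a) | ~a) & (~(d -> ~a) | ~d)   [eliminate ->]
≡ (~(c & d & ~a) | ~a) & (~(~d | ~a) | ~d)   [eliminate ->]
≡ (~c | ~d | ~~a | ~a) & (~(~d | ~a) | ~d)   [De Morgan]
≡ (~c | ~d | a | ~a) & (~(~d | ~a) | ~d)   [double negation]
≡ (~c | ~d | a | ~a) & ((~~d & ~~a) | ~d)   [De Morgan]
≡ (~c | ~d | a | ~a) & ((d & ~~a) | ~d)   [double negation]
≡ (~c | ~d | a | ~a) & ((d & a) | ~d)   [double negation]
≡ (~c | ~d | a | ~a) & (d | ~d) & (a | ~d)   [distribute | over &]
≡ a | ~d   [simplify]

a | ~d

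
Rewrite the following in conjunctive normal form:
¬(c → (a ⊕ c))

¬(c → (a ⊕ c))
≡ ¬(¬c ∨ (a ⊕ c))
≡ ¬(¬c ∨ ((a ∨ c) ∧ ¬(a ∧ c)))
≡ ¬¬c ∧ ¬((a ∨ c) ∧ ¬(a ∧ c))
≡ c ∧ ¬((a ∨ c) ∧ ¬(a ∧ c))
≡ c ∧ (¬(a ∨ c) ∨ ¬¬(a ∧ c))
≡ c ∧ ((¬a ∧ ¬c) ∨ ¬¬(a ∧ c))
≡ c ∧ ((¬a ∧ ¬c) ∨ (a ∧ c))
≡ c ∧ (¬a ∨ a) ∧ (¬a ∨ c) ∧ (¬c ∨ a) ∧ (¬c ∨ c)
≡ c ∧ (¬c ∨ a)

c ∧ (¬c ∨ a)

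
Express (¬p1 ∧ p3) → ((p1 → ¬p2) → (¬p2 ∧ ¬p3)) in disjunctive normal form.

(¬p1 ∧ p3) → ((p1 → ¬p2) → (¬p2 ∧ ¬p3))
= ¬(¬p1 ∧ p3) ∨ ((p1 → ¬p2) → (¬p2 ∧ ¬p3))   [eliminate →]
= ¬(¬p1 ∧ p3) ∨ ¬(p1 → ¬p2) ∨ (¬p2 ∧ ¬p3)   [eliminate →]
= ¬(¬p1 ∧ p3) ∨ ¬(¬p1 ∨ ¬p2) ∨ (¬p2 ∧ ¬p3)   [eliminate →]
= ¬¬p1 ∨ ¬p3 ∨ ¬(¬p1 ∨ ¬p2) ∨ (¬p2 ∧ ¬p3)   [De Morgan]
= p1 ∨ ¬p3 ∨ ¬(¬p1 ∨ ¬p2) ∨ (¬p2 ∧ ¬p3)   [double negation]
= p1 ∨ ¬p3 ∨ (¬¬p1 ∧ ¬¬p2) ∨ (¬p2 ∧ ¬p3)   [De Morgan]
= p1 ∨ ¬p3 ∨ (p1 ∧ ¬¬p2) ∨ (¬p2 ∧ ¬p3)   [double negation]
= p1 ∨ ¬p3 ∨ (p1 ∧ p2) ∨ (¬p2 ∧ ¬p3)   [double negation]
= p1 ∨ ¬p3   [simplify]

p1 ∨ ¬p3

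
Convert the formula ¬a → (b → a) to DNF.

¬a → (b → a)
⇔ ¬¬a ∨ (b → a)   (eliminate →)
⇔ ¬¬a ∨ ¬b ∨ a   (eliminate →)
⇔ a ∨ ¬b ∨ a   (double negation)
⇔ a ∨ ¬b   (simplify)

a ∨ ¬b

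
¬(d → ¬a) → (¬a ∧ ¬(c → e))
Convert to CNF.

¬d ∨ ¬a

¬(d → ¬a) → (¬a ∧ ¬(c → e))
≡ ¬¬(d → ¬a) ∨ (¬a ∧ ¬(c → e))
≡ ¬¬(¬d ∨ ¬a) ∨ (¬a ∧ ¬(c → e))
≡ ¬¬(¬d ∨ ¬a) ∨ (¬a ∧ ¬(¬c ∨ e))
≡ ¬d ∨ ¬a ∨ (¬a ∧ ¬(¬c ∨ e))
≡ ¬d ∨ ¬a ∨ (¬a ∧ ¬¬c ∧ ¬e)
≡ ¬d ∨ ¬a ∨ (¬a ∧ c ∧ ¬e)
≡ (¬d ∨ ¬a ∨ ¬a) ∧ (¬d ∨ ¬a ∨ c) ∧ (¬d ∨ ¬a ∨ ¬e)
≡ ¬d ∨ ¬a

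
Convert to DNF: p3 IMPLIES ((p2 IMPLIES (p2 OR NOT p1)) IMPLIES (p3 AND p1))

NOT p3 OR (p3 AND p1)

p3 IMPLIES ((p2 IMPLIES (p2 OR NOT p1)) IMPLIES (p3 AND p1))
≡ NOT p3 OR ((p2 IMPLIES (p2 OR NOT p1)) IMPLIES (p3 AND p1))   [eliminate IMPLIES]
≡ NOT p3 OR NOT (p2 IMPLIES (p2 OR NOT p1)) OR (p3 AND p1)   [eliminate IMPLIES]
≡ NOT p3 OR NOT (NOT p2 OR p2 OR NOT p1) OR (p3 AND p1)   [eliminate IMPLIES]
≡ NOT p3 OR (NOT NOT p2 AND NOT p2 AND NOT NOT p1) OR (p3 AND p1)   [De Morgan]
≡ NOT p3 OR (p2 AND NOT p2 AND NOT NOT p1) OR (p3 AND p1)   [double negation]
≡ NOT p3 OR (p2 AND NOT p2 AND p1) OR (p3 AND p1)   [double negation]
≡ NOT p3 OR (p3 AND p1)   [simplify]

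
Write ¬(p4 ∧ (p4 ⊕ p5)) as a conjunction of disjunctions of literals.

¬p4 ∨ p5

¬(p4 ∧ (p4 ⊕ p5))
⇔ ¬(p4 ∧ (p4 ∨ p5) ∧ ¬(p4 ∧ p5))   (expand ⊕)
⇔ ¬p4 ∨ ¬(p4 ∨ p5) ∨ ¬¬(p4 ∧ p5)   (De Morgan)
⇔ ¬p4 ∨ (¬p4 ∧ ¬p5) ∨ ¬¬(p4 ∧ p5)   (De Morgan)
⇔ ¬p4 ∨ (¬p4 ∧ ¬p5) ∨ (p4 ∧ p5)   (double negation)
⇔ (¬p4 ∨ ¬p4 ∨ p4) ∧ (¬p4 ∨ ¬p4 ∨ p5) ∧ (¬p4 ∨ ¬p5 ∨ p4) ∧ (¬p4 ∨ ¬p5 ∨ p5)   (distribute ∨ over ∧)
⇔ ¬p4 ∨ p5   (simplify)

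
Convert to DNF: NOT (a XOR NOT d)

NOT (a XOR NOT d)
≡ NOT ((a AND NOT NOT d) OR (NOT a AND NOT d))   [expand XOR]
≡ NOT (a AND NOT NOT d) AND NOT (NOT a AND NOT d)   [De Morgan]
≡ (NOT a OR NOT NOT NOT d) AND NOT (NOT a AND NOT d)   [De Morgan]
≡ (NOT a OR NOT d) AND NOT (NOT a AND NOT d)   [double negation]
≡ (NOT a OR NOT d) AND (NOT NOT a OR NOT NOT d)   [De Morgan]
≡ (NOT a OR NOT d) AND (a OR NOT NOT d)   [double negation]
≡ (NOT a OR NOT d) AND (a OR d)   [double negation]
≡ (NOT a AND a) OR (NOT a AND d) OR (NOT d AND a) OR (NOT d AND d)   [distribute AND over OR]
≡ (NOT a AND d) OR (NOT d AND a)   [simplify]

(NOT a AND d) OR (NOT d AND a)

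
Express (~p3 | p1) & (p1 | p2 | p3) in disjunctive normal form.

(~p3 & p2) | p1

(~p3 | p1) & (p1 | p2 | p3)
⇔ (~p3 & p1) | (~p3 & p2) | (~p3 & p3) | (p1 & p1) | (p1 & p2) | (p1 & p3)
⇔ (~p3 & p2) | p1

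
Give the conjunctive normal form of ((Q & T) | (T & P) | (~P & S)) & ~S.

((Q & T) | (T & P) | (~P & S)) & ~S
≡ (Q | T | ~P) & (Q | T | S) & (Q | P | ~P) & (Q | P | S) & (T | T | ~P) & (T | T | S) & (T | P | ~P) & (T | P | S) & ~S   [distribute | over &]
≡ (Q | P | S) & (T | ~P) & (T | S) & ~S   [simplify]

(Q | P | S) & (T | ~P) & (T | S) & ~S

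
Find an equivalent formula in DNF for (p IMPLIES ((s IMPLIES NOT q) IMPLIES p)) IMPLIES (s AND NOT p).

s AND NOT p

(p IMPLIES ((s IMPLIES NOT q) IMPLIES p)) IMPLIES (s AND NOT p)
⇔ NOT (p IMPLIES ((s IMPLIES NOT q) IMPLIES p)) OR (s AND NOT p)   — eliminate IMPLIES
⇔ NOT (NOT p OR ((s IMPLIES NOT q) IMPLIES p)) OR (s AND NOT p)   — eliminate IMPLIES
⇔ NOT (NOT p OR NOT (s IMPLIES NOT q) OR p) OR (s AND NOT p)   — eliminate IMPLIES
⇔ NOT (NOT p OR NOT (NOT s OR NOT q) OR p) OR (s AND NOT p)   — eliminate IMPLIES
⇔ (NOT NOT p AND NOT NOT (NOT s OR NOT q) AND NOT p) OR (s AND NOT p)   — De Morgan
⇔ (p AND NOT NOT (NOT s OR NOT q) AND NOT p) OR (s AND NOT p)   — double negation
⇔ (p AND (NOT s OR NOT q) AND NOT p) OR (s AND NOT p)   — double negation
⇔ (p AND NOT s AND NOT p) OR (p AND NOT q AND NOT p) OR (s AND NOT p)   — distribute AND over OR
⇔ s AND NOT p   — simplify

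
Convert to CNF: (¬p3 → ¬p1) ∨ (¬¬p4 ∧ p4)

p3 ∨ ¬p1 ∨ p4

(¬p3 → ¬p1) ∨ (¬¬p4 ∧ p4)
= ¬¬p3 ∨ ¬p1 ∨ (¬¬p4 ∧ p4)   — eliminate →
= p3 ∨ ¬p1 ∨ (¬¬p4 ∧ p4)   — double negation
= p3 ∨ ¬p1 ∨ (p4 ∧ p4)   — double negation
= (p3 ∨ ¬p1 ∨ p4) ∧ (p3 ∨ ¬p1 ∨ p4)   — distribute ∨ over ∧
= p3 ∨ ¬p1 ∨ p4   — simplify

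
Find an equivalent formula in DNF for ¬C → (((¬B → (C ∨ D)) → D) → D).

C ∨ (B ∧ ¬D) ∨ D

¬C → (((¬B → (C ∨ D)) → D) → D)
= ¬¬C ∨ (((¬B → (C ∨ D)) → D) → D)   — eliminate →
= ¬¬C ∨ ¬((¬B → (C ∨ D)) → D) ∨ D   — eliminate →
= ¬¬C ∨ ¬(¬(¬B → (C ∨ D)) ∨ D) ∨ D   — eliminate →
= ¬¬C ∨ ¬(¬(¬¬B ∨ C ∨ D) ∨ D) ∨ D   — eliminate →
= C ∨ ¬(¬(¬¬B ∨ C ∨ D) ∨ D) ∨ D   — double negation
= C ∨ (¬¬(¬¬B ∨ C ∨ D) ∧ ¬D) ∨ D   — De Morgan
= C ∨ ((¬¬B ∨ C ∨ D) ∧ ¬D) ∨ D   — double negation
= C ∨ ((B ∨ C ∨ D) ∧ ¬D) ∨ D   — double negation
= C ∨ (B ∧ ¬D) ∨ (C ∧ ¬D) ∨ (D ∧ ¬D) ∨ D   — distribute ∧ over ∨
= C ∨ (B ∧ ¬D) ∨ D   — simplify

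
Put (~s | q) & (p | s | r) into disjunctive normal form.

(~s | q) & (p | s | r)
⇔ (~s & p) | (~s & s) | (~s & r) | (q & p) | (q & s) | (q & r)   [distribute & over |]
⇔ (~s & p) | (~s & r) | (q & p) | (q & s) | (q & r)   [simplify]

(~s & p) | (~s & r) | (q & p) | (q & s) | (q & r)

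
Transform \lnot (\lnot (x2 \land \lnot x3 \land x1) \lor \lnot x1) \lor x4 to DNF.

\lnot (\lnot (x2 \land \lnot x3 \land x1) \lor \lnot x1) \lor x4
≡ (\lnot \lnot (x2 \land \lnot x3 \land x1) \land \lnot \lnot x1) \lor x4   [De Morgan]
≡ (x2 \land \lnot x3 \land x1 \land \lnot \lnot x1) \lor x4   [double negation]
≡ (x2 \land \lnot x3 \land x1 \land x1) \lor x4   [double negation]
≡ (x2 \land \lnot x3 \land x1) \lor x4   [simplify]

(x2 \land \lnot x3 \land x1) \lor x4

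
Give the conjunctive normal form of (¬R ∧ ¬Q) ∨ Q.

¬R ∨ Q

(¬R ∧ ¬Q) ∨ Q
≡ (¬R ∨ Q) ∧ (¬Q ∨ Q)   — distribute ∨ over ∧
≡ ¬R ∨ Q   — simplify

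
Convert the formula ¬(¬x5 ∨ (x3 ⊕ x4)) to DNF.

¬(¬x5 ∨ (x3 ⊕ x4))
≡ ¬(¬x5 ∨ (x3 ∧ ¬x4) ∨ (¬x3 ∧ x4))   — expand ⊕
≡ ¬¬x5 ∧ ¬(x3 ∧ ¬x4) ∧ ¬(¬x3 ∧ x4)   — De Morgan
≡ x5 ∧ ¬(x3 ∧ ¬x4) ∧ ¬(¬x3 ∧ x4)   — double negation
≡ x5 ∧ (¬x3 ∨ ¬¬x4) ∧ ¬(¬x3 ∧ x4)   — De Morgan
≡ x5 ∧ (¬x3 ∨ x4) ∧ ¬(¬x3 ∧ x4)   — double negation
≡ x5 ∧ (¬x3 ∨ x4) ∧ (¬¬x3 ∨ ¬x4)   — De Morgan
≡ x5 ∧ (¬x3 ∨ x4) ∧ (x3 ∨ ¬x4)   — double negation
≡ (x5 ∧ ¬x3 ∧ x3) ∨ (x5 ∧ ¬x3 ∧ ¬x4) ∨ (x5 ∧ x4 ∧ x3) ∨ (x5 ∧ x4 ∧ ¬x4)   — distribute ∧ over ∨
≡ (x5 ∧ ¬x3 ∧ ¬x4) ∨ (x5 ∧ x4 ∧ x3)   — simplify

(x5 ∧ ¬x3 ∧ ¬x4) ∨ (x5 ∧ x4 ∧ x3)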